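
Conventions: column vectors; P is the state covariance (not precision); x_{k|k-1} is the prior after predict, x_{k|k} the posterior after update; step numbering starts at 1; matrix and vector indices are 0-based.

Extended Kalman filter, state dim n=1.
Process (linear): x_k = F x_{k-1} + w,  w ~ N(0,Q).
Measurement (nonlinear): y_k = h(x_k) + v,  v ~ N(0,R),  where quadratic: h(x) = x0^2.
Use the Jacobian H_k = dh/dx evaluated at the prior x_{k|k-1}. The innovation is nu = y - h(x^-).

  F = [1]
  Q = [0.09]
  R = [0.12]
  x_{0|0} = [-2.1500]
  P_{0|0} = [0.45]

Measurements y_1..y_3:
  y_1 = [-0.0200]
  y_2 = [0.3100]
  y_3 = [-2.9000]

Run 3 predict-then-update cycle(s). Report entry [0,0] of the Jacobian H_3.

step 1: x^-=[-2.1500]  P^-=[0.5400]  H_jac=[-4.3000]  S=[10.1046]  K=[-0.2298]  nu=[-4.6425]  x^+=[-1.0832]  P^+=[0.0064]
step 2: x^-=[-1.0832]  P^-=[0.0964]  H_jac=[-2.1663]  S=[0.5725]  K=[-0.3648]  nu=[-0.8633]  x^+=[-0.7682]  P^+=[0.0202]
step 3: x^-=[-0.7682]  P^-=[0.1102]  H_jac=[-1.5364]  S=[0.3802]  K=[-0.4454]  nu=[-3.4902]  x^+=[0.7863]  P^+=[0.0348]

H_jac[0,0] = -1.5364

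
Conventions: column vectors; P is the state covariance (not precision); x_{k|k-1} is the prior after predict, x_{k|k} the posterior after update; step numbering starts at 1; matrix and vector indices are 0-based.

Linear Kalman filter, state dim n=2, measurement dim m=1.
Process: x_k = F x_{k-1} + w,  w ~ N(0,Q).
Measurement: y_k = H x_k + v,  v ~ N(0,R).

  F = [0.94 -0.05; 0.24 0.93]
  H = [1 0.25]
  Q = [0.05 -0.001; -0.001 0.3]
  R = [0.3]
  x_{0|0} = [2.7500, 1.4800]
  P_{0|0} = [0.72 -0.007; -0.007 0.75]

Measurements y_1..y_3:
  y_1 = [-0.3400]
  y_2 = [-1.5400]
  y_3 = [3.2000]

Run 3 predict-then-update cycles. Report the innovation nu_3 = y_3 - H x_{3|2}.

innov = [3.7033]

step 1: x^-=[2.5110, 2.0364]  P^-=[0.6887 0.1205; 0.1205 0.9870]  S=[1.1107]  K=[0.6472; 0.3307]  nu=[-3.3601]  x^+=[0.3363, 0.9253]  P^+=[0.2235 -0.1172; -0.1172 0.8656]
step 2: x^-=[0.2698, 0.9412]  P^-=[0.2606 -0.0919; -0.0919 1.0092]  S=[0.5778]  K=[0.4113; 0.2777]  nu=[-2.0451]  x^+=[-0.5714, 0.3734]  P^+=[0.1629 -0.1579; -0.1579 0.9646]
step 3: x^-=[-0.5558, 0.2101]  P^-=[0.2112 -0.1452; -0.1452 1.0732]  S=[0.5056]  K=[0.3458; 0.2434]  nu=[3.7033]  x^+=[0.7249, 1.1116]  P^+=[0.1507 -0.1878; -0.1878 1.0433]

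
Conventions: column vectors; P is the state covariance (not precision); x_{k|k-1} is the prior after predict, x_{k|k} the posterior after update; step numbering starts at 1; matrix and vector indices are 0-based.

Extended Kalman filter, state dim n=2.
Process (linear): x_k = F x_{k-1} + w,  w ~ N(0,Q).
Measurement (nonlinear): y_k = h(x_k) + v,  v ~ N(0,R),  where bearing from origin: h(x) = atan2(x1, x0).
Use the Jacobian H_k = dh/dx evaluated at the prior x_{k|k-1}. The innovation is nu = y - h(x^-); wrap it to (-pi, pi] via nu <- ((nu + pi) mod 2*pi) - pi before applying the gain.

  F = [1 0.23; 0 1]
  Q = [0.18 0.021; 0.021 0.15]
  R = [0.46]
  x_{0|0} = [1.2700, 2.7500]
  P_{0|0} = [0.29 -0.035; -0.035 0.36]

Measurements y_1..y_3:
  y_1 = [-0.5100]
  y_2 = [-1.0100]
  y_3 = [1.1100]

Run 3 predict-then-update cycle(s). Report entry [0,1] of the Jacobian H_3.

step 1: x^-=[1.9025, 2.7500]  P^-=[0.4729 0.0688; 0.0688 0.5100]  H_jac=[-0.2459 0.1701]  S=[0.4976]  K=[-0.2102; 0.1404]  nu=[-1.4756]  x^+=[2.2127, 2.5429]  P^+=[0.4510 0.0835; 0.0835 0.5002]
step 2: x^-=[2.7976, 2.5429]  P^-=[0.6958 0.2195; 0.2195 0.6502]  H_jac=[-0.1779 0.1957]  S=[0.4916]  K=[-0.1644; 0.1794]  nu=[-1.7477]  x^+=[3.0849, 2.2293]  P^+=[0.6825 0.2340; 0.2340 0.6344]
step 3: x^-=[3.5976, 2.2293]  P^-=[1.0037 0.4009; 0.4009 0.7844]  H_jac=[-0.1245 0.2008]  S=[0.4871]  K=[-0.0911; 0.2210]  nu=[0.5553]  x^+=[3.5470, 2.3520]  P^+=[0.9997 0.4107; 0.4107 0.7606]

H_jac[0,1] = 0.2008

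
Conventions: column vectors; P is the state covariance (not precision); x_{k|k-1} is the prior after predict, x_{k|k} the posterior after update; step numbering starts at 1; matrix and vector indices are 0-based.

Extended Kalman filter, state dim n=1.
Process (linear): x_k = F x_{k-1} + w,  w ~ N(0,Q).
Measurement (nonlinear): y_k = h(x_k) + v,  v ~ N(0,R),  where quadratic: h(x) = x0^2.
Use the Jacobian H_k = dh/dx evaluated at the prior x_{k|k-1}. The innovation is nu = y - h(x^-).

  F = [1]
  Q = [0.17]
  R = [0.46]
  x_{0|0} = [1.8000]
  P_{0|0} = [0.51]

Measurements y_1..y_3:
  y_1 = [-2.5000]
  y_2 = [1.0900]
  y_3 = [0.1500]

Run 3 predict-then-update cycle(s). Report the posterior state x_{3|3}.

x_post = [0.4609]

step 1: x^-=[1.8000]  P^-=[0.6800]  H_jac=[3.6000]  S=[9.2728]  K=[0.2640]  nu=[-5.7400]  x^+=[0.2847]  P^+=[0.0337]
step 2: x^-=[0.2847]  P^-=[0.2037]  H_jac=[0.5693]  S=[0.5260]  K=[0.2205]  nu=[1.0090]  x^+=[0.5071]  P^+=[0.1782]
step 3: x^-=[0.5071]  P^-=[0.3482]  H_jac=[1.0142]  S=[0.8181]  K=[0.4316]  nu=[-0.1072]  x^+=[0.4609]  P^+=[0.1958]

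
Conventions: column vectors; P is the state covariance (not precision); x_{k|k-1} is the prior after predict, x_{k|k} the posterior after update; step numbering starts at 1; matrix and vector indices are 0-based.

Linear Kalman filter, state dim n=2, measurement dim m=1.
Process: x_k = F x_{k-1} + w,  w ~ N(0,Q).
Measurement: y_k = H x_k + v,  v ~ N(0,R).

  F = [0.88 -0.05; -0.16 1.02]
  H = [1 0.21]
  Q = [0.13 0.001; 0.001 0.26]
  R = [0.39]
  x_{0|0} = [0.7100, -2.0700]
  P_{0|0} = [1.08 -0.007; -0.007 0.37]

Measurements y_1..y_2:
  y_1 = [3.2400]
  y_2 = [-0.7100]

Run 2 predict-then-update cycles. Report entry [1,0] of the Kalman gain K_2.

K[1,0] = -0.0004

step 1: x^-=[0.7283, -2.2250]  P^-=[0.9679 -0.1763; -0.1763 0.6749]  S=[1.3136]  K=[0.7086; -0.0263]  nu=[2.9790]  x^+=[2.8393, -2.3033]  P^+=[0.3082 -0.1518; -0.1518 0.6740]
step 2: x^-=[2.6137, -2.8037]  P^-=[0.3837 -0.2142; -0.2142 1.0186]  S=[0.7287]  K=[0.4649; -0.0004]  nu=[-2.7350]  x^+=[1.3423, -2.8025]  P^+=[0.2263 -0.2141; -0.2141 1.0186]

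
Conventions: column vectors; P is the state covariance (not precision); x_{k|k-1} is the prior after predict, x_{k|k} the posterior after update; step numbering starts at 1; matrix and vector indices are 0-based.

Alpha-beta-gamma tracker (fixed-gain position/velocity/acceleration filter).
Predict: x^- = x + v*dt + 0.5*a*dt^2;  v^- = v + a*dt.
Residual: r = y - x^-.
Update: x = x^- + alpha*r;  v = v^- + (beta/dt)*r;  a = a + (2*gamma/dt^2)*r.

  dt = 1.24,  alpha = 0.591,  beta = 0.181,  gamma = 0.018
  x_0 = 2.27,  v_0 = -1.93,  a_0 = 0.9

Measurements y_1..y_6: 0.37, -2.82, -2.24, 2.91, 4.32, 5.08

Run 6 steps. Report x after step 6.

step 1: x_pred=0.5687  r=-0.1987  x^+=0.4513  v^+=-0.8430  a^+=0.8953
step 2: x_pred=0.0943  r=-2.9143  x^+=-1.6281  v^+=-0.1582  a^+=0.8271
step 3: x_pred=-1.1883  r=-1.0517  x^+=-1.8099  v^+=0.7139  a^+=0.8025
step 4: x_pred=-0.3076  r=3.2176  x^+=1.5940  v^+=2.1787  a^+=0.8778
step 5: x_pred=4.9705  r=-0.6505  x^+=4.5860  v^+=3.1723  a^+=0.8626
step 6: x_pred=9.1828  r=-4.1028  x^+=6.7580  v^+=3.6430  a^+=0.7665

x_post = 6.7580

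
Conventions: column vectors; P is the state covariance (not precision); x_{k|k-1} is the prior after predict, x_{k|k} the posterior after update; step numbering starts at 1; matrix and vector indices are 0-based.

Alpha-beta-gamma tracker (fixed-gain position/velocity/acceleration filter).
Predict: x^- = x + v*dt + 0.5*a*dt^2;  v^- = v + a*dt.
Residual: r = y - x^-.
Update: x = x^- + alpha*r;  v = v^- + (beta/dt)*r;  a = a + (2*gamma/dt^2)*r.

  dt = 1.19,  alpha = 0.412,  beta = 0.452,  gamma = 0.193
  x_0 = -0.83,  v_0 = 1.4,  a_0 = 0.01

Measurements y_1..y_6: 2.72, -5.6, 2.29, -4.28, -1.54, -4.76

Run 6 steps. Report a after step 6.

a_post = 1.5255

step 1: x_pred=0.8431  r=1.8769  x^+=1.6164  v^+=2.1248  a^+=0.5216
step 2: x_pred=4.5142  r=-10.1142  x^+=0.3472  v^+=-1.0962  a^+=-2.2353
step 3: x_pred=-2.5400  r=4.8300  x^+=-0.5500  v^+=-1.9216  a^+=-0.9188
step 4: x_pred=-3.4873  r=-0.7927  x^+=-3.8139  v^+=-3.3160  a^+=-1.1348
step 5: x_pred=-8.5635  r=7.0235  x^+=-5.6698  v^+=-1.9987  a^+=0.7796
step 6: x_pred=-7.4963  r=2.7363  x^+=-6.3689  v^+=-0.0317  a^+=1.5255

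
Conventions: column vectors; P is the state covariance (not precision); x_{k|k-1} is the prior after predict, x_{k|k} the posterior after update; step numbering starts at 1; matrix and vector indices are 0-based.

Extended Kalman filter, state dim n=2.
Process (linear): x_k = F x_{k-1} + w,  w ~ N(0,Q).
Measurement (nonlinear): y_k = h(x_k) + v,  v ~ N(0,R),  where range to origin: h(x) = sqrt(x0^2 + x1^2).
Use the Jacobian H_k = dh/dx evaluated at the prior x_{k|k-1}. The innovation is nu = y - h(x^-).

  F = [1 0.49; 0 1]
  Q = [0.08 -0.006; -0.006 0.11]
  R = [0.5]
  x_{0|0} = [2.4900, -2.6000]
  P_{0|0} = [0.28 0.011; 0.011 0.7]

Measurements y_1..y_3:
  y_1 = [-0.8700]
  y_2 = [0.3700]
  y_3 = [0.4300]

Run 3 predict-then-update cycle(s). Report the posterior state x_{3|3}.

x_post = [0.3429, -0.5461]

step 1: x^-=[1.2160, -2.6000]  P^-=[0.5389 0.3480; 0.3480 0.8100]  H_jac=[0.4236 -0.9058]  S=[0.9942]  K=[-0.0874; -0.5897]  nu=[-3.7403]  x^+=[1.5431, -0.3944]  P^+=[0.5312 0.2967; 0.2967 0.4643]
step 2: x^-=[1.3498, -0.3944]  P^-=[1.0135 0.5182; 0.5182 0.5743]  H_jac=[0.9599 -0.2805]  S=[1.2000]  K=[0.6896; 0.2803]  nu=[-1.0363]  x^+=[0.6352, -0.6849]  P^+=[0.4429 0.2863; 0.2863 0.4800]
step 3: x^-=[0.2996, -0.6849]  P^-=[0.9186 0.5155; 0.5155 0.5900]  H_jac=[0.4008 -0.9162]  S=[0.7642]  K=[-0.1362; -0.4369]  nu=[-0.3176]  x^+=[0.3429, -0.5461]  P^+=[0.9045 0.4700; 0.4700 0.4441]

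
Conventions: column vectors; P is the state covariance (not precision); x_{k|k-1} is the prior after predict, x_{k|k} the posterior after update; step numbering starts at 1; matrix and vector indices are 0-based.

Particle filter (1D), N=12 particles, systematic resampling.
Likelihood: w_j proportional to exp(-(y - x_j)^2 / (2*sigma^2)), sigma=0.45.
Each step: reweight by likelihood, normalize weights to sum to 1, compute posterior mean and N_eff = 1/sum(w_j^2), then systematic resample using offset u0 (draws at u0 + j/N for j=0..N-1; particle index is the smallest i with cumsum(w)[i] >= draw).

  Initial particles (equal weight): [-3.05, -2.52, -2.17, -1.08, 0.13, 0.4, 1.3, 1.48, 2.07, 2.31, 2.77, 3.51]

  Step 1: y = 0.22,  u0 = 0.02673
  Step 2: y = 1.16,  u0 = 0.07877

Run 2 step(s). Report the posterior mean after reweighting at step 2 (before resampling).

step 1: w=[0.0000, 0.0000, 0.0000, 0.0077, 0.4913, 0.4627, 0.0281, 0.0099, 0.0001, 0.0000, 0.0000, 0.0000]  mean=0.2922  Neff=2.1906  idx=[4, 4, 4, 4, 4, 4, 5, 5, 5, 5, 5, 5]
step 2: w=[0.0388, 0.0388, 0.0388, 0.0388, 0.0388, 0.0388, 0.1279, 0.1279, 0.1279, 0.1279, 0.1279, 0.1279]  mean=0.3372  Neff=9.3322  idx=[2, 4, 6, 6, 7, 8, 8, 9, 10, 10, 11, 11]

post_mean = 0.3372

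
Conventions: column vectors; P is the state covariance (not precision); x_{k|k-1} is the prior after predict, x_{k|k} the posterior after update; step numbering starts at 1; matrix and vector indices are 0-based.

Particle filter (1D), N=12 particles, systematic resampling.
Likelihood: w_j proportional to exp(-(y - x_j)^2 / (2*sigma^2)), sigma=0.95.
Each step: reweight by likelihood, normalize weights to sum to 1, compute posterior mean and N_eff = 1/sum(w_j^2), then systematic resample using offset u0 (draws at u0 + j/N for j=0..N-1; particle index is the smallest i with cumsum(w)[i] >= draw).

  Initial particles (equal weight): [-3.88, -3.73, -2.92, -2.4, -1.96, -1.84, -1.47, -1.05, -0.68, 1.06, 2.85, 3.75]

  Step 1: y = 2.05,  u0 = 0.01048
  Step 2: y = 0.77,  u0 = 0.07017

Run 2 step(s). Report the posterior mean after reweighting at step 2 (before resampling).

step 1: w=[0.0000, 0.0000, 0.0000, 0.0000, 0.0001, 0.0002, 0.0007, 0.0032, 0.0107, 0.3857, 0.4656, 0.1339]  mean=2.2256  Neff=2.6071  idx=[8, 9, 9, 9, 9, 10, 10, 10, 10, 10, 10, 11]
step 2: w=[0.0666, 0.2038, 0.2038, 0.2038, 0.2038, 0.0194, 0.0194, 0.0194, 0.0194, 0.0194, 0.0194, 0.0016]  mean=1.1570  Neff=5.7851  idx=[1, 1, 1, 2, 2, 3, 3, 3, 4, 4, 6, 10]

post_mean = 1.1570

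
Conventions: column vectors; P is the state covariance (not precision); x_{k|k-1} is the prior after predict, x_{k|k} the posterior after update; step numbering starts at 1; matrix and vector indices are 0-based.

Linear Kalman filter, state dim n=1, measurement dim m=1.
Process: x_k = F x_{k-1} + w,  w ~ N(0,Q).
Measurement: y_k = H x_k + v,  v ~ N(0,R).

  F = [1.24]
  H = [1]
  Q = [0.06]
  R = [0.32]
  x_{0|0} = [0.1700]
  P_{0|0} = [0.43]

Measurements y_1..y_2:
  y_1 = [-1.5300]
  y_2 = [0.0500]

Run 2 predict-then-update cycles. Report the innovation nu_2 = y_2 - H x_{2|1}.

innov = [1.2838]

step 1: x^-=[0.2108]  P^-=[0.7212]  S=[1.0412]  K=[0.6927]  nu=[-1.7408]  x^+=[-0.9950]  P^+=[0.2216]
step 2: x^-=[-1.2338]  P^-=[0.4008]  S=[0.7208]  K=[0.5561]  nu=[1.2838]  x^+=[-0.5199]  P^+=[0.1779]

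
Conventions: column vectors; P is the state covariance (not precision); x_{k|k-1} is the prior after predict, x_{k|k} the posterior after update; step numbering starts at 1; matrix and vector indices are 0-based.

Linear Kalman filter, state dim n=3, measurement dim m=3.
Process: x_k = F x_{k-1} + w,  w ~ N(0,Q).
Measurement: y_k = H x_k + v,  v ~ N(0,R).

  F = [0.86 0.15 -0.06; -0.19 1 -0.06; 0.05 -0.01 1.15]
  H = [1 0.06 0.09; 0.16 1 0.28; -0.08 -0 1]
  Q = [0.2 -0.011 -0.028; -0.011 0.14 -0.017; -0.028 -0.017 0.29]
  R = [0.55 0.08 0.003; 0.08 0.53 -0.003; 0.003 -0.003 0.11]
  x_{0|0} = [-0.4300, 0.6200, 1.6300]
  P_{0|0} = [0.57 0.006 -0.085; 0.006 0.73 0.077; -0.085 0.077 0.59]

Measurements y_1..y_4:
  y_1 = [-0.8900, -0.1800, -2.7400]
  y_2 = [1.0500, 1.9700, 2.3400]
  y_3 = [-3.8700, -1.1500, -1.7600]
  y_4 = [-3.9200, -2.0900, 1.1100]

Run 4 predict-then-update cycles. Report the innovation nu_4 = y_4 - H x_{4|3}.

innov = [-2.9073, -2.3349, 2.4470]

step 1: x^-=[-0.3746, 0.6039, 1.8468]  P^-=[0.6491 0.0106 -0.1158; 0.0106 0.8792 0.0373; -0.1158 0.0373 1.0602]  S=[1.1916 0.2439 -0.0663; 0.2439 1.5229 0.3061; -0.0663 0.3061 1.1929]  K=[0.5324 -0.0096 -0.1086; -0.0794 0.6250 -0.1342; 0.0297 0.0232 0.8922]  nu=[-0.7178, -1.2411, -4.6168]  x^+=[-0.2437, 0.5049, -2.3225]  P^+=[0.2913 -0.0124 0.0130; -0.0124 0.3323 -0.0179; 0.0130 -0.0179 0.0992]
step 2: x^-=[0.0055, 0.6905, -2.6881]  P^-=[0.4191 -0.0180 -0.0131; -0.0180 0.4903 -0.0540; -0.0131 -0.0540 0.4239]  S=[0.9692 0.1593 -0.0085; 0.1593 1.0271 0.0559; -0.0085 0.0559 0.5387]  K=[0.4324 -0.0187 -0.0778; -0.0734 0.4793 -0.1486; 0.0272 0.0138 0.7879]  nu=[1.2450, 2.0313, 5.0286]  x^+=[0.1150, 0.8258, 1.3355]  P^+=[0.2360 -0.0161 0.0117; -0.0161 0.2566 -0.0193; 0.0117 -0.0193 0.0876]
step 3: x^-=[0.1426, 0.7239, 1.5334]  P^-=[0.3756 -0.0233 -0.0161; -0.0233 0.4141 -0.0535; -0.0161 -0.0535 0.4083]  S=[0.9242 0.1413 -0.0094; 0.1413 0.9469 0.0527; -0.0094 0.0527 0.5233]  K=[0.4060 -0.0221 -0.0787; -0.0717 0.4363 -0.1438; 0.0246 0.0144 0.7817]  nu=[-4.1940, -2.3260, -3.2819]  x^+=[-1.2505, 0.4817, -1.1689]  P^+=[0.2214 -0.0173 0.0103; -0.0173 0.2340 -0.0187; 0.0103 -0.0187 0.0868]
step 4: x^-=[-0.9330, 0.7895, -1.4116]  P^-=[0.3641 -0.0253 -0.0179; -0.0253 0.3913 -0.0522; -0.0179 -0.0522 0.4071]  S=[0.9120 0.1356 -0.0102; 0.1356 0.9236 0.0537; -0.0102 0.0537 0.5223]  K=[0.3984 -0.0236 -0.0797; -0.0715 0.4222 -0.1408; 0.0237 0.0149 0.7811]  nu=[-2.9073, -2.3349, 2.4470]  x^+=[-2.2314, -0.3330, 0.3960]  P^+=[0.2172 -0.0179 0.0099; -0.0179 0.2265 -0.0184; 0.0099 -0.0184 0.0867]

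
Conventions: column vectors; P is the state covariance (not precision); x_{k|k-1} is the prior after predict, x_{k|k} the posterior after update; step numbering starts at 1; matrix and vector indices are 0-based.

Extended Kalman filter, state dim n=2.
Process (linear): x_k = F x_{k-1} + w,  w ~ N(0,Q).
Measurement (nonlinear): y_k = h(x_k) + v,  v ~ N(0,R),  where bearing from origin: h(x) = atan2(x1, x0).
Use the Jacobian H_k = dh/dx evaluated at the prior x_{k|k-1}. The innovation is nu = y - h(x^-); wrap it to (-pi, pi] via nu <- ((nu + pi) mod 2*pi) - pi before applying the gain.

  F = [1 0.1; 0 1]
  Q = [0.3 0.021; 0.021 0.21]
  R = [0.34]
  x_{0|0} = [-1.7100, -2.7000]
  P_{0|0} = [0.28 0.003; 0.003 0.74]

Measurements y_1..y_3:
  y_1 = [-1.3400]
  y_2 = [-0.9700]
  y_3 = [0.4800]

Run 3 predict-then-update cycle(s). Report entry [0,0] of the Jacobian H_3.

H_jac[0,0] = 0.2288

step 1: x^-=[-1.9800, -2.7000]  P^-=[0.5880 0.0980; 0.0980 0.9500]  H_jac=[0.2408 -0.1766]  S=[0.3954]  K=[0.3144; -0.3647]  nu=[0.8635]  x^+=[-1.7085, -3.0149]  P^+=[0.5489 0.1433; 0.1433 0.8974]
step 2: x^-=[-2.0100, -3.0149]  P^-=[0.8866 0.2541; 0.2541 1.1074]  H_jac=[0.2296 -0.1531]  S=[0.3948]  K=[0.4171; -0.2816]  nu=[1.1888]  x^+=[-1.5142, -3.3497]  P^+=[0.8179 0.3004; 0.3004 1.0761]
step 3: x^-=[-1.8491, -3.3497]  P^-=[1.1887 0.4291; 0.4291 1.2861]  H_jac=[0.2288 -0.1263]  S=[0.3980]  K=[0.5473; -0.1615]  nu=[2.5552]  x^+=[-0.4507, -3.7624]  P^+=[1.0695 0.4642; 0.4642 1.2757]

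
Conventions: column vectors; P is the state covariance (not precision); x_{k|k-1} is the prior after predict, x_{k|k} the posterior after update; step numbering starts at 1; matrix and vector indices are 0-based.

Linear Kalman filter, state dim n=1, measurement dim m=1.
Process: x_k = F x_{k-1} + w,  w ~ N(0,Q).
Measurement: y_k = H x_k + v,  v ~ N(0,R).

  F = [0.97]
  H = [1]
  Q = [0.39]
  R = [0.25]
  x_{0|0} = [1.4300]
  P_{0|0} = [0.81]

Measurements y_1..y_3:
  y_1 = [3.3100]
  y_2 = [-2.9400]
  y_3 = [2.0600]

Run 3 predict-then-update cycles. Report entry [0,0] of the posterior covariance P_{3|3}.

P_post[0,0] = 0.1723

step 1: x^-=[1.3871]  P^-=[1.1521]  S=[1.4021]  K=[0.8217]  nu=[1.9229]  x^+=[2.9671]  P^+=[0.2054]
step 2: x^-=[2.8781]  P^-=[0.5833]  S=[0.8333]  K=[0.7000]  nu=[-5.8181]  x^+=[-1.1945]  P^+=[0.1750]
step 3: x^-=[-1.1586]  P^-=[0.5547]  S=[0.8047]  K=[0.6893]  nu=[3.2186]  x^+=[1.0600]  P^+=[0.1723]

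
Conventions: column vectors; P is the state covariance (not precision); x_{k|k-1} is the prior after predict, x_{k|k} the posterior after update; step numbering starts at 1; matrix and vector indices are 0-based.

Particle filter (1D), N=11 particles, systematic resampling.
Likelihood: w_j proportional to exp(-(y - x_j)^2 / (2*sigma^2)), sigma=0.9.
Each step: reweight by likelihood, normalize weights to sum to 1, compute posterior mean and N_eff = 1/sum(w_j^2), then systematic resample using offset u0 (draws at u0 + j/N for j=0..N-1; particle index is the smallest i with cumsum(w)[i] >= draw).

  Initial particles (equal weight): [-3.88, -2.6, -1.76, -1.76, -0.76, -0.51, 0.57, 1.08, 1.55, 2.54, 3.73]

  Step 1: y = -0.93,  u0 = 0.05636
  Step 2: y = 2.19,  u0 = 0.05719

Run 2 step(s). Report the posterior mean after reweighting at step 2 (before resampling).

step 1: w=[0.0012, 0.0480, 0.1755, 0.1755, 0.2637, 0.2408, 0.0669, 0.0222, 0.0060, 0.0002, 0.0000]  mean=-0.9987  Neff=5.0911  idx=[2, 2, 3, 3, 4, 4, 4, 5, 5, 5, 6]
step 2: w=[0.0003, 0.0003, 0.0003, 0.0003, 0.0189, 0.0189, 0.0189, 0.0453, 0.0453, 0.0453, 0.8064]  mean=0.3453  Neff=1.5211  idx=[6, 8, 10, 10, 10, 10, 10, 10, 10, 10, 10]

post_mean = 0.3453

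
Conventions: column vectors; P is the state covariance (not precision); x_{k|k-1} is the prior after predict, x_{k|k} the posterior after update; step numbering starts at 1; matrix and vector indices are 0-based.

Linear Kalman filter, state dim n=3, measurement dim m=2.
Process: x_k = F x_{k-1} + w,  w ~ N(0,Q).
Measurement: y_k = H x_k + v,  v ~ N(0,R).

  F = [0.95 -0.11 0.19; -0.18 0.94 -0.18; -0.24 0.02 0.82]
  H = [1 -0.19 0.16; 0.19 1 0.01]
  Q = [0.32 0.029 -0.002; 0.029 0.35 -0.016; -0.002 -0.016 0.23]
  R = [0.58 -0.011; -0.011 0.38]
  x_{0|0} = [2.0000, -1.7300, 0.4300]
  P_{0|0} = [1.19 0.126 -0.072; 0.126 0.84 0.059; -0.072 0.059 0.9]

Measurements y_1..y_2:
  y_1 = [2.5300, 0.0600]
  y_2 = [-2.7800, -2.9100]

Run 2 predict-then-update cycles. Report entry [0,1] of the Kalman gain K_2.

K[0,1] = 0.0890

step 1: x^-=[2.1720, -2.0636, -0.1620]  P^-=[1.3818 -0.1506 -0.1871; -0.1506 1.0927 -0.0577; -0.1871 -0.0577 0.9331]  S=[2.0260 -0.1164; -0.1164 1.4635]  K=[0.6889 0.1300; -0.1403 0.7155; -0.0166 -0.0587]  nu=[-0.0082, 1.7125]  x^+=[2.3890, -0.8372, -0.2624]  P^+=[0.4166 -0.0357 -0.1577; -0.0357 0.2802 -0.0014; -0.1577 -0.0014 0.9277]
step 2: x^-=[2.3118, -1.1697, -0.8053]  P^-=[0.6834 -0.1035 -0.0702; -0.1035 0.6435 -0.1061; -0.0702 -0.1061 0.9403]  S=[1.3340 -0.1213; -0.1213 1.0066]  K=[0.5267 0.0890; -0.1271 0.6034; 0.0660 -0.1014]  nu=[-5.1852, -2.1715]  x^+=[-0.6124, -1.8210, -0.9276]  P^+=[0.3167 -0.0310 -0.1133; -0.0310 0.2369 -0.0269; -0.1133 -0.0269 0.9225]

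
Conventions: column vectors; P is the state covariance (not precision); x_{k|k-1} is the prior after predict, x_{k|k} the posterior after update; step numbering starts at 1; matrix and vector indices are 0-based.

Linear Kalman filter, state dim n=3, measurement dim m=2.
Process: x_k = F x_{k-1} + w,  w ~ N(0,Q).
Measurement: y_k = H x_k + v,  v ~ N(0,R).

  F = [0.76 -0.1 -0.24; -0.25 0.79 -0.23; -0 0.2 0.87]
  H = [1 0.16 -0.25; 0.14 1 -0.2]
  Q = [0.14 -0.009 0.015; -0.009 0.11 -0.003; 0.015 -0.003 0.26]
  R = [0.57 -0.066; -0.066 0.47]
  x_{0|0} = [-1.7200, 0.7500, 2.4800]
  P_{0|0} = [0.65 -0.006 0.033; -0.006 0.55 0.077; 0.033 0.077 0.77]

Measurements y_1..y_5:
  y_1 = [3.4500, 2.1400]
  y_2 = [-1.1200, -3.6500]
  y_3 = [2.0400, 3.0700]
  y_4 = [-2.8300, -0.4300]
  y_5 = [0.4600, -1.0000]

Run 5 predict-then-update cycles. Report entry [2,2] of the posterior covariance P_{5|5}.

P_post[2,2] = 0.5193

step 1: x^-=[-1.9774, 0.4521, 2.3076]  P^-=[0.5579 -0.1538 -0.1463; -0.1538 0.5128 -0.0277; -0.1463 -0.0277 0.8916]  S=[1.2228 0.0236; 0.0236 1.0056]  K=[0.4671 -0.0572; -0.0626 0.4955; -0.3013 -0.2181]  nu=[5.9320, 2.4263]  x^+=[0.6546, 1.2829, -0.0089]  P^+=[0.2891 -0.0951 0.0153; -0.0951 0.2626 0.0612; 0.0153 0.0612 0.7296]
step 2: x^-=[0.3713, 0.8519, 0.2488]  P^-=[0.3634 -0.1158 -0.1552; -0.1158 0.3476 -0.0669; -0.1552 -0.0669 0.8441]  S=[1.0410 0.0196; 0.0196 0.8615]  K=[0.3695 -0.0478; -0.0493 0.4013; -0.3566 -0.2907]  nu=[-1.5654, -4.5041]  x^+=[0.0080, -0.8785, 2.1162]  P^+=[0.2200 -0.0833 -0.0282; -0.0833 0.2071 0.0178; -0.0282 0.0178 0.6348]
step 3: x^-=[-0.4139, -1.1828, 1.6654]  P^-=[0.3295 -0.0839 -0.1554; -0.0839 0.3098 -0.0756; -0.1554 -0.0756 0.7550]  S=[1.0116 0.0395; 0.0395 0.8318]  K=[0.3519 -0.0248; -0.0301 0.3778; -0.3412 -0.2823]  nu=[3.0595, 4.6438]  x^+=[0.5476, 0.4799, -0.6896]  P^+=[0.2045 -0.0707 -0.0362; -0.0707 0.1910 0.0076; -0.0362 0.0076 0.5633]
step 4: x^-=[0.5337, 0.4008, -0.5039]  P^-=[0.3168 -0.0732 -0.1422; -0.0732 0.2928 -0.0693; -0.1422 -0.0693 0.6967]  S=[0.9910 0.0382; 0.0382 0.8121]  K=[0.3443 -0.0167; -0.0232 0.3661; -0.3201 -0.2664]  nu=[-3.5538, -1.0063]  x^+=[-0.6733, 0.1148, 0.9018]  P^+=[0.1995 -0.0651 -0.0332; -0.0651 0.1841 0.0068; -0.0332 0.0068 0.5310]
step 5: x^-=[-0.7396, 0.0516, 0.8075]  P^-=[0.3100 -0.0702 -0.1323; -0.0702 0.2849 -0.0653; -0.1323 -0.0653 0.6716]  S=[0.9782 0.0343; 0.0343 0.8017]  K=[0.3398 -0.0149; -0.0211 0.3603; -0.3085 -0.2589]  nu=[1.3932, -0.7866]  x^+=[-0.2545, -0.2612, 0.5813]  P^+=[0.1972 -0.0631 -0.0300; -0.0631 0.1809 0.0067; -0.0300 0.0067 0.5193]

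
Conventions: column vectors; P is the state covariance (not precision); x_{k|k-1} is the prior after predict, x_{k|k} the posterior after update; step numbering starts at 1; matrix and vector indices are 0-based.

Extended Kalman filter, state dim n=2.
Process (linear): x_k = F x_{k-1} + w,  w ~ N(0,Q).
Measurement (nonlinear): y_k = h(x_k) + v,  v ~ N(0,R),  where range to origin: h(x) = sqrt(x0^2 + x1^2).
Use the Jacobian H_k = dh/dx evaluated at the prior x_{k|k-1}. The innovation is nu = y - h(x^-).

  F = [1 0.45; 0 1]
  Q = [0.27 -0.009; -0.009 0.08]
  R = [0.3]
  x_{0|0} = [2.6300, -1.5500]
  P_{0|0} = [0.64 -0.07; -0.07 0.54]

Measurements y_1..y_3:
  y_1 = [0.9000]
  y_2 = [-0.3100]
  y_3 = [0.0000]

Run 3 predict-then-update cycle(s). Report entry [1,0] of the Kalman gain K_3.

K[1,0] = 0.2692

step 1: x^-=[1.9325, -1.5500]  P^-=[0.9564 0.1640; 0.1640 0.6200]  H_jac=[0.7801 -0.6257]  S=[0.9646]  K=[0.6670; -0.2695]  nu=[-1.5773]  x^+=[0.8804, -1.1249]  P^+=[0.5272 0.3374; 0.3374 0.5499]
step 2: x^-=[0.3742, -1.1249]  P^-=[1.2122 0.5759; 0.5759 0.6299]  H_jac=[0.3156 -0.9489]  S=[0.6430]  K=[-0.2548; -0.6469]  nu=[-1.4955]  x^+=[0.7552, -0.1574]  P^+=[1.1705 0.4699; 0.4699 0.3608]
step 3: x^-=[0.6844, -0.1574]  P^-=[1.9364 0.6233; 0.6233 0.4408]  H_jac=[0.9745 -0.2242]  S=[1.8889]  K=[0.9251; 0.2692]  nu=[-0.7023]  x^+=[0.0347, -0.3465]  P^+=[0.3199 0.1528; 0.1528 0.3039]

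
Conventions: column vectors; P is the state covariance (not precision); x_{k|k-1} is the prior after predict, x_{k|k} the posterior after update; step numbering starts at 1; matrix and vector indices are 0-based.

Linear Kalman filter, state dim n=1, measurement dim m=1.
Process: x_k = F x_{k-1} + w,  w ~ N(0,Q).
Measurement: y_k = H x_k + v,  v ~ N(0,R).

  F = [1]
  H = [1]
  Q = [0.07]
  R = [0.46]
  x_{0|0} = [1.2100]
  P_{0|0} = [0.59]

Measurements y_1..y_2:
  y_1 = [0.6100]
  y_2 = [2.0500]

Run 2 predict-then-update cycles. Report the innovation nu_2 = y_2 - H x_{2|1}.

step 1: x^-=[1.2100]  P^-=[0.6600]  S=[1.1200]  K=[0.5893]  nu=[-0.6000]  x^+=[0.8564]  P^+=[0.2711]
step 2: x^-=[0.8564]  P^-=[0.3411]  S=[0.8011]  K=[0.4258]  nu=[1.1936]  x^+=[1.3646]  P^+=[0.1959]

innov = [1.1936]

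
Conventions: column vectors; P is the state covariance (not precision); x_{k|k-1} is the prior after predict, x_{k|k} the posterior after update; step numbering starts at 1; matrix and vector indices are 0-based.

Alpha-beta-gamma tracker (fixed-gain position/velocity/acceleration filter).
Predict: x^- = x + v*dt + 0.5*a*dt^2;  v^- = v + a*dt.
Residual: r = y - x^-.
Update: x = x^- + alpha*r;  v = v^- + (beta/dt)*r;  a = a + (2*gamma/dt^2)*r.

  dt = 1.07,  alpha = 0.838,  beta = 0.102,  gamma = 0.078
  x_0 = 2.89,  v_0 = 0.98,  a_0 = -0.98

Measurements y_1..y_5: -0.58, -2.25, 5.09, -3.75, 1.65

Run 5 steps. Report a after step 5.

step 1: x_pred=3.3776  r=-3.9576  x^+=0.0611  v^+=-0.4459  a^+=-1.5192
step 2: x_pred=-1.2856  r=-0.9644  x^+=-2.0938  v^+=-2.1634  a^+=-1.6506
step 3: x_pred=-5.3535  r=10.4435  x^+=3.3982  v^+=-2.9340  a^+=-0.2277
step 4: x_pred=0.1284  r=-3.8784  x^+=-3.1217  v^+=-3.5473  a^+=-0.7561
step 5: x_pred=-7.3502  r=9.0002  x^+=0.1920  v^+=-3.4984  a^+=0.4702

a_post = 0.4702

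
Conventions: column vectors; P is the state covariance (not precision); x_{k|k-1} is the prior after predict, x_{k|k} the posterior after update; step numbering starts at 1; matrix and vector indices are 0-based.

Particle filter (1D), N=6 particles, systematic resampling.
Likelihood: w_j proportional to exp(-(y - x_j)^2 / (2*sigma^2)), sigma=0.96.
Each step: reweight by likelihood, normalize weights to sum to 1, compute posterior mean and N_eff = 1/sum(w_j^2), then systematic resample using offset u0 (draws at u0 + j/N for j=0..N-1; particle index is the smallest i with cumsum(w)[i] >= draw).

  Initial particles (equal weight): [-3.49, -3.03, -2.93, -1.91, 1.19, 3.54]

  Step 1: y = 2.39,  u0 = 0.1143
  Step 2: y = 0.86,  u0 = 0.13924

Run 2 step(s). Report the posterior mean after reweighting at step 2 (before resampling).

post_mean = 1.2396

step 1: w=[0.0000, 0.0000, 0.0000, 0.0000, 0.4840, 0.5159]  mean=2.4022  Neff=1.9982  idx=[4, 4, 4, 5, 5, 5]
step 2: w=[0.3263, 0.3263, 0.3263, 0.0070, 0.0070, 0.0070]  mean=1.2396  Neff=3.1292  idx=[0, 0, 1, 1, 2, 2]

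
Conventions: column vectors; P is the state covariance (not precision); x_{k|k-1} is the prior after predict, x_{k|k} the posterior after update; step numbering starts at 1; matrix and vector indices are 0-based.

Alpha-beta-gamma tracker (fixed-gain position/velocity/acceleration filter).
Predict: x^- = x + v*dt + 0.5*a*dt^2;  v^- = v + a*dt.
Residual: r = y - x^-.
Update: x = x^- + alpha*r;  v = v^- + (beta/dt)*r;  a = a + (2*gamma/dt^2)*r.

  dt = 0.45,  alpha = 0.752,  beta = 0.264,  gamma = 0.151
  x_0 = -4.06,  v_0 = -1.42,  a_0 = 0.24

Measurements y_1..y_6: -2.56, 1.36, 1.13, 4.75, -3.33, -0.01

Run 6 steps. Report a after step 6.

step 1: x_pred=-4.6747  r=2.1147  x^+=-3.0844  v^+=-0.0714  a^+=3.3938
step 2: x_pred=-2.7729  r=4.1329  x^+=0.3350  v^+=3.8805  a^+=9.5575
step 3: x_pred=3.0489  r=-1.9189  x^+=1.6059  v^+=7.0556  a^+=6.6956
step 4: x_pred=5.4588  r=-0.7088  x^+=4.9258  v^+=9.6528  a^+=5.6385
step 5: x_pred=9.8404  r=-13.1704  x^+=-0.0637  v^+=4.4634  a^+=-14.0033
step 6: x_pred=0.5270  r=-0.5370  x^+=0.1232  v^+=-2.1531  a^+=-14.8041

a_post = -14.8041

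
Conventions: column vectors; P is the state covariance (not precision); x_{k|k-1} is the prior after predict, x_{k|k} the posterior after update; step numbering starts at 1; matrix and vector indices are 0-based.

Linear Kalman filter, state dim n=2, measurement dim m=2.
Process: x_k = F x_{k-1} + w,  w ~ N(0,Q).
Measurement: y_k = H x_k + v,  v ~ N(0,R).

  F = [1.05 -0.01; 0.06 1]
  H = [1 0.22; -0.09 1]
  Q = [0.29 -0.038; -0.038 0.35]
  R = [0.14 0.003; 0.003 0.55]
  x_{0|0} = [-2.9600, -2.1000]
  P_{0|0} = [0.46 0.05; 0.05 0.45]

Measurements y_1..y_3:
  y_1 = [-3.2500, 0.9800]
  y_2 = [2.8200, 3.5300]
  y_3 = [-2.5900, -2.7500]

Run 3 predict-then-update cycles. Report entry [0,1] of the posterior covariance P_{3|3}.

step 1: x^-=[-3.0870, -2.2776]  P^-=[0.7961 0.0390; 0.0390 0.8077]  S=[0.9924 0.1472; 0.1472 1.3571]  K=[0.8278 -0.1139; 0.1325 0.5782]  nu=[0.3381, 2.9798]  x^+=[-3.1465, -0.5100]  P^+=[0.1263 -0.0488; -0.0488 0.3140]
step 2: x^-=[-3.2987, -0.6988]  P^-=[0.4303 -0.0844; -0.0844 0.6586]  S=[0.5650 0.0265; 0.0265 1.2273]  K=[0.7341 -0.1161; 0.0818 0.5411]  nu=[6.2725, 3.9319]  x^+=[0.8493, 1.9414]  P^+=[0.1137 -0.0514; -0.0514 0.2932]
step 3: x^-=[0.8723, 1.9924]  P^-=[0.4165 -0.0877; -0.0877 0.6374]  S=[0.5488 0.0197; 0.0197 1.2066]  K=[0.7280 -0.1157; 0.0765 0.5336]  nu=[-3.9006, -4.6639]  x^+=[-1.4277, -0.7944]  P^+=[0.1129 -0.0513; -0.0513 0.2891]

P_post[0,1] = -0.0513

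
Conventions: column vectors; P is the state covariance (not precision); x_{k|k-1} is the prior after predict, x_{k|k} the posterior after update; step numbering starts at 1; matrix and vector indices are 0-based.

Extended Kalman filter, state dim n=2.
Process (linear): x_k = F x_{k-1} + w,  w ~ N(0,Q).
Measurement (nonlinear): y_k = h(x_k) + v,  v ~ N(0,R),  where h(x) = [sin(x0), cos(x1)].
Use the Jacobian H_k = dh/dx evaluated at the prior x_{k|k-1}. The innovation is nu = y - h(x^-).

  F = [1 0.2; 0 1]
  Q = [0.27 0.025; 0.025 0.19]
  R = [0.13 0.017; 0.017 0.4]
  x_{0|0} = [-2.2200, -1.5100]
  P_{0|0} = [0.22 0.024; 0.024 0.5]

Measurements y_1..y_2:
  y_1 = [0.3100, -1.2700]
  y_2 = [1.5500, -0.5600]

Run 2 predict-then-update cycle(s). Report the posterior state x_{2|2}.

step 1: x^-=[-2.5220, -1.5100]  P^-=[0.5196 0.1490; 0.1490 0.6900]  H_jac=[-0.8141 0.0000; 0.0000 0.9982]  S=[0.4744 -0.1041; -0.1041 1.0875]  K=[-0.8802 0.0525; -0.1193 0.6219]  nu=[0.8907, -1.3308]  x^+=[-3.3759, -2.4439]  P^+=[0.1395 0.0061; 0.0061 0.2472]
step 2: x^-=[-3.8647, -2.4439]  P^-=[0.4218 0.0805; 0.0805 0.4372]  H_jac=[-0.7498 0.0000; 0.0000 0.6425]  S=[0.3671 -0.0218; -0.0218 0.5805]  K=[-0.8580 0.0569; -0.1360 0.4788]  nu=[0.8883, 0.2063]  x^+=[-4.6151, -2.4659]  P^+=[0.1475 0.0127; 0.0127 0.2945]

x_post = [-4.6151, -2.4659]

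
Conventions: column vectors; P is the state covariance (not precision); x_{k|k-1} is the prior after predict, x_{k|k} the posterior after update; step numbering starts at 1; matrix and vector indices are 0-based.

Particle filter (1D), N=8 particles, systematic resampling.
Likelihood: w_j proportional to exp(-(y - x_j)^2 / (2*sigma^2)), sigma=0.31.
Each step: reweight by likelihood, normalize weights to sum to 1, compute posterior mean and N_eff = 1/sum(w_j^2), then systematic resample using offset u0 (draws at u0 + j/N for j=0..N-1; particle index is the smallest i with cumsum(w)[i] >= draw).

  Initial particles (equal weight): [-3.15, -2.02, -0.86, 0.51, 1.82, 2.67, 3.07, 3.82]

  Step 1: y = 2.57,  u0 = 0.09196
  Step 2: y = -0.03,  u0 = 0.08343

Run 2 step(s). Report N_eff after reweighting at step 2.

N_eff = 6.0000

step 1: w=[0.0000, 0.0000, 0.0000, 0.0000, 0.0420, 0.7443, 0.2135, 0.0002]  mean=2.7200  Neff=1.6632  idx=[5, 5, 5, 5, 5, 5, 6, 6]
step 2: w=[0.1667, 0.1667, 0.1667, 0.1667, 0.1667, 0.1667, 0.0000, 0.0000]  mean=2.6700  Neff=6.0000  idx=[0, 1, 2, 2, 3, 4, 5, 5]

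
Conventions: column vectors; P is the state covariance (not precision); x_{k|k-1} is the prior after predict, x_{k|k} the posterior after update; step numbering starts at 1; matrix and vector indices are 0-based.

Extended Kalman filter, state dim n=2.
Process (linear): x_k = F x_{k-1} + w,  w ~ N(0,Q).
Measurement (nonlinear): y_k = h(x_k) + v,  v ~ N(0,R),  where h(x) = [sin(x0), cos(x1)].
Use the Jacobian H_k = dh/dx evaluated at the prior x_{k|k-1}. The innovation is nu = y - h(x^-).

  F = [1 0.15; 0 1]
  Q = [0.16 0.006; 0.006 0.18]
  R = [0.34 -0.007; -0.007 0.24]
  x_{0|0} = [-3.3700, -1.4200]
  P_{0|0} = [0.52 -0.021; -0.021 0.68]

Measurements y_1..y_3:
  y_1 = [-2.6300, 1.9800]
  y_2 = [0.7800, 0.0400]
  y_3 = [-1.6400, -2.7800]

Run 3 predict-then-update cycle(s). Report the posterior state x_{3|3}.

x_post = [-1.3978, 1.4806]

step 1: x^-=[-3.5830, -1.4200]  P^-=[0.6890 0.0870; 0.0870 0.8600]  H_jac=[-0.9042 0.0000; 0.0000 0.9887]  S=[0.9033 -0.0848; -0.0848 1.0806]  K=[-0.6873 0.0257; -0.0133 0.7858]  nu=[-3.0572, 1.8298]  x^+=[-1.4349, 0.0586]  P^+=[0.2586 0.0111; 0.0111 0.1908]
step 2: x^-=[-1.4261, 0.0586]  P^-=[0.4263 0.0457; 0.0457 0.3708]  H_jac=[0.1442 0.0000; 0.0000 -0.0586]  S=[0.3489 -0.0074; -0.0074 0.2413]  K=[0.1761 -0.0057; 0.0170 -0.0895]  nu=[1.7695, -0.9583]  x^+=[-1.1090, 0.1745]  P^+=[0.4154 0.0444; 0.0444 0.3688]
step 3: x^-=[-1.0828, 0.1745]  P^-=[0.5971 0.1058; 0.1058 0.5488]  H_jac=[0.4689 0.0000; 0.0000 -0.1736]  S=[0.4712 -0.0156; -0.0156 0.2565]  K=[0.5929 -0.0355; 0.0931 -0.3656]  nu=[-0.7567, -3.7648]  x^+=[-1.3978, 1.4806]  P^+=[0.4304 0.0730; 0.0730 0.5093]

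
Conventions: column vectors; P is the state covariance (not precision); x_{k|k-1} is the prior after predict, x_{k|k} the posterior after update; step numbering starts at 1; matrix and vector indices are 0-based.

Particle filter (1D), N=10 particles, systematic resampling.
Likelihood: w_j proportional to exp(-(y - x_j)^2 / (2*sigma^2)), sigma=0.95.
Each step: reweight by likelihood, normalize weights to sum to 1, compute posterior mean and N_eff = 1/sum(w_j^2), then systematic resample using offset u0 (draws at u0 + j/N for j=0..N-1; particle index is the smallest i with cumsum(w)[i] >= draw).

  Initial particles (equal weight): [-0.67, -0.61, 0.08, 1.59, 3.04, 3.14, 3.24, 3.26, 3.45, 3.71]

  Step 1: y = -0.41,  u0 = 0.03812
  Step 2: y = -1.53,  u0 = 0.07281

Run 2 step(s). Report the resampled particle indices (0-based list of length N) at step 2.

step 1: w=[0.3288, 0.3339, 0.2988, 0.0372, 0.0005, 0.0003, 0.0002, 0.0002, 0.0001, 0.0000]  mean=-0.3367  Neff=3.2233  idx=[0, 0, 0, 1, 1, 1, 1, 2, 2, 2]
step 2: w=[0.1275, 0.1275, 0.1275, 0.1201, 0.1201, 0.1201, 0.1201, 0.0457, 0.0457, 0.0457]  mean=-0.5384  Neff=8.8700  idx=[0, 1, 2, 2, 3, 4, 5, 6, 7, 9]

resampled_idx = [0, 1, 2, 2, 3, 4, 5, 6, 7, 9]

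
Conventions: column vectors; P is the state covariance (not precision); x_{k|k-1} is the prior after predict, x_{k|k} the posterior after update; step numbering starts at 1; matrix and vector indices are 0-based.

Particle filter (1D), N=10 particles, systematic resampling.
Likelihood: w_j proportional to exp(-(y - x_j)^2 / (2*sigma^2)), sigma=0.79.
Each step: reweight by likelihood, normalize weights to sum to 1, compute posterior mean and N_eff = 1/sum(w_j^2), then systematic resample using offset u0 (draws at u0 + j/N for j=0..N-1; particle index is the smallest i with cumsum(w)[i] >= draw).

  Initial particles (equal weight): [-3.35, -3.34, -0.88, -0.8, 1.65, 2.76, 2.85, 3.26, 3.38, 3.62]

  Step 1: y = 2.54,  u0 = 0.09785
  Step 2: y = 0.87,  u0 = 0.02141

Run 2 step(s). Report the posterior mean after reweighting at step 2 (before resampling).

post_mean = 2.0189

step 1: w=[0.0000, 0.0000, 0.0000, 0.0000, 0.1312, 0.2381, 0.2292, 0.1634, 0.1407, 0.0972]  mean=2.8873  Neff=5.4815  idx=[4, 5, 5, 6, 6, 6, 7, 8, 8, 9]
step 2: w=[0.6950, 0.0647, 0.0647, 0.0489, 0.0489, 0.0489, 0.0116, 0.0073, 0.0073, 0.0026]  mean=2.0189  Neff=2.0048  idx=[0, 0, 0, 0, 0, 0, 0, 1, 2, 4]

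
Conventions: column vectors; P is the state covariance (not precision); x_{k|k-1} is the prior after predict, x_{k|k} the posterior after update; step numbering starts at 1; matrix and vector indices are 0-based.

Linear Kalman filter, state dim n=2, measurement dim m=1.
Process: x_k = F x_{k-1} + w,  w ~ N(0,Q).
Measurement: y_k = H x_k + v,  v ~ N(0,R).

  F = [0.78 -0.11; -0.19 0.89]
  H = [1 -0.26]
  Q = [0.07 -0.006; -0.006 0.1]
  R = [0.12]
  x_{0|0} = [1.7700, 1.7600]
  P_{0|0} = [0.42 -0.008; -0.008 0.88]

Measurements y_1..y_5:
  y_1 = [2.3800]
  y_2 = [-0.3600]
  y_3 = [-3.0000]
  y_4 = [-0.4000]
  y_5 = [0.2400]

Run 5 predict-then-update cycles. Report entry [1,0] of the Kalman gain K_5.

K[1,0] = -0.4493

step 1: x^-=[1.1870, 1.2301]  P^-=[0.3375 -0.1601; -0.1601 0.8149]  S=[0.5959]  K=[0.6363; -0.6243]  nu=[1.5128]  x^+=[2.1496, 0.2857]  P^+=[0.0963 0.0766; 0.0766 0.5827]
step 2: x^-=[1.6453, -0.1542]  P^-=[0.1225 -0.0225; -0.0225 0.5391]  S=[0.2906]  K=[0.4416; -0.5598]  nu=[-2.0454]  x^+=[0.7421, 0.9909]  P^+=[0.0658 0.0493; 0.0493 0.4480]
step 3: x^-=[0.4698, 0.7409]  P^-=[0.1070 -0.0244; -0.0244 0.4406]  S=[0.2694]  K=[0.4206; -0.5155]  nu=[-3.2772]  x^+=[-0.9086, 2.4304]  P^+=[0.0593 0.0341; 0.0341 0.3690]
step 4: x^-=[-0.9760, 2.3357]  P^-=[0.1047 -0.0266; -0.0266 0.3829]  S=[0.2644]  K=[0.4221; -0.4769]  nu=[1.1833]  x^+=[-0.4765, 1.7714]  P^+=[0.0576 0.0267; 0.0267 0.3227]
step 5: x^-=[-0.5665, 1.6670]  P^-=[0.1044 -0.0271; -0.0271 0.3487]  S=[0.2620]  K=[0.4252; -0.4493]  nu=[1.2399]  x^+=[-0.0393, 1.1100]  P^+=[0.0570 0.0230; 0.0230 0.2958]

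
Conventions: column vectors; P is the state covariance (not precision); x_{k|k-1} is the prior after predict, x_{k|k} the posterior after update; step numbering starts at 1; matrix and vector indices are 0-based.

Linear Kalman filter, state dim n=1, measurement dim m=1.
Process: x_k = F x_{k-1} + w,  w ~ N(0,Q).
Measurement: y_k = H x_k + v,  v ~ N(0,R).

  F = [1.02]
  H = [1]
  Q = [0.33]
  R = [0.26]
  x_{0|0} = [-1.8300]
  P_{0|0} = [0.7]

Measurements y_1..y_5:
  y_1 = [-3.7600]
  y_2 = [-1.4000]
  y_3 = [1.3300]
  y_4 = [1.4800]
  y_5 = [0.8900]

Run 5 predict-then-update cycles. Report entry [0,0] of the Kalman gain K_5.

step 1: x^-=[-1.8666]  P^-=[1.0583]  S=[1.3183]  K=[0.8028]  nu=[-1.8934]  x^+=[-3.3866]  P^+=[0.2087]
step 2: x^-=[-3.4543]  P^-=[0.5472]  S=[0.8072]  K=[0.6779]  nu=[2.0543]  x^+=[-2.0617]  P^+=[0.1762]
step 3: x^-=[-2.1030]  P^-=[0.5134]  S=[0.7734]  K=[0.6638]  nu=[3.4330]  x^+=[0.1759]  P^+=[0.1726]
step 4: x^-=[0.1794]  P^-=[0.5096]  S=[0.7696]  K=[0.6621]  nu=[1.3006]  x^+=[1.0406]  P^+=[0.1722]
step 5: x^-=[1.0614]  P^-=[0.5091]  S=[0.7691]  K=[0.6619]  nu=[-0.1714]  x^+=[0.9479]  P^+=[0.1721]

K[0,0] = 0.6619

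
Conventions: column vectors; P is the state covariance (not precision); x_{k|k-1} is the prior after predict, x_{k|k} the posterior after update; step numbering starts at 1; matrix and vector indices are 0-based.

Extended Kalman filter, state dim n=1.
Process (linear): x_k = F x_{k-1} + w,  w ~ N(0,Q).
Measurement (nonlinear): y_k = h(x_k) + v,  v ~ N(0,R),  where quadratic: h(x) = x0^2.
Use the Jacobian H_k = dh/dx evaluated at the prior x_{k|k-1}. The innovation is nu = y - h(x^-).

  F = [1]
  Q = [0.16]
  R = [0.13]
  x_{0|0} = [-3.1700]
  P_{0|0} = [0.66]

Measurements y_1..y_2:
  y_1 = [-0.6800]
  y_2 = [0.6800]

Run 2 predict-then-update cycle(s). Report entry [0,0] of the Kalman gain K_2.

step 1: x^-=[-3.1700]  P^-=[0.8200]  H_jac=[-6.3400]  S=[33.0904]  K=[-0.1571]  nu=[-10.7289]  x^+=[-1.4844]  P^+=[0.0032]
step 2: x^-=[-1.4844]  P^-=[0.1632]  H_jac=[-2.9688]  S=[1.5686]  K=[-0.3089]  nu=[-1.5234]  x^+=[-1.0138]  P^+=[0.0135]

K[0,0] = -0.3089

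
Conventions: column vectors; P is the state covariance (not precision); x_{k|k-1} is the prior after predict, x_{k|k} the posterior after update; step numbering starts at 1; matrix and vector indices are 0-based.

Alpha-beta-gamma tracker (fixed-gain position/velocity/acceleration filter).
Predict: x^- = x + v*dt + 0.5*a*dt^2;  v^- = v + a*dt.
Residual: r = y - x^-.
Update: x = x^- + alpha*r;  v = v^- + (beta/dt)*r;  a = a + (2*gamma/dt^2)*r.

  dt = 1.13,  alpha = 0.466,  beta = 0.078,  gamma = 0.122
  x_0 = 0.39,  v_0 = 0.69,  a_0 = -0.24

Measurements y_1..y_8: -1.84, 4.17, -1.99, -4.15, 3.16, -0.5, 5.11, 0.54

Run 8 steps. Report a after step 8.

step 1: x_pred=1.0165  r=-2.8565  x^+=-0.3146  v^+=0.2216  a^+=-0.7858
step 2: x_pred=-0.5659  r=4.7359  x^+=1.6410  v^+=-0.3395  a^+=0.1191
step 3: x_pred=1.3335  r=-3.3235  x^+=-0.2153  v^+=-0.4342  a^+=-0.5159
step 4: x_pred=-1.0354  r=-3.1146  x^+=-2.4868  v^+=-1.2322  a^+=-1.1111
step 5: x_pred=-4.5886  r=7.7486  x^+=-0.9778  v^+=-1.9529  a^+=0.3696
step 6: x_pred=-2.9486  r=2.4486  x^+=-1.8076  v^+=-1.3663  a^+=0.8375
step 7: x_pred=-2.8168  r=7.9268  x^+=0.8771  v^+=0.1272  a^+=2.3522
step 8: x_pred=2.5225  r=-1.9825  x^+=1.5987  v^+=2.6483  a^+=1.9733

a_post = 1.9733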